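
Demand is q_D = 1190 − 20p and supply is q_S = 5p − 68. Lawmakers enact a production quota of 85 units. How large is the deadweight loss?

In inverse form: demand p = 59.5 − 0.05q, supply p = 13.6 + 0.2q.
Competitive equilibrium: 59.5 − 0.05q = 13.6 + 0.2q → q* = 183.6, p* = 50.32.
At q = 85: demand price = 59.5 − 0.05·85 = 55.25; supply price = 13.6 + 0.2·85 = 30.6.
Δq = 183.6 − 85 = 98.6; wedge = 55.25 − 30.6 = 24.65.
DWL = ½ × 98.6 × 24.65 = 1215.245.

1215.245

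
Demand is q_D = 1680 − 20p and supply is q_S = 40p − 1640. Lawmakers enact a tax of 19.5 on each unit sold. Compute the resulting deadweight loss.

2535

In inverse form: demand p = 84 − 0.05q, supply p = 41 + 0.025q.
Competitive equilibrium: 84 − 0.05q = 41 + 0.025q → q* = 573.3333, p* = 55.3333.
With the tax, the buyer price exceeds the seller price by 19.5: (84 − 0.05q) − (41 + 0.025q) = 19.5 → q' = 313.3333.
Δq = 573.3333 − 313.3333 = 260; the wedge equals the tax, 19.5.
DWL = ½ × 260 × 19.5 = 2535.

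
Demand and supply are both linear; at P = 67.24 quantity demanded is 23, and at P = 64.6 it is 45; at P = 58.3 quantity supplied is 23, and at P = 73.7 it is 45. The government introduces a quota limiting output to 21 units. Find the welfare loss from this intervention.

Demand slope = (64.6 − 67.24)/(45 − 23) = −0.12, so P = 70 − 0.12Q.
Supply slope = (73.7 − 58.3)/(45 − 23) = 0.7, so P = 42.2 + 0.7Q.
Competitive equilibrium: 70 − 0.12Q = 42.2 + 0.7Q → Q* = 33.9024, P* = 65.9317.
At Q = 21: demand price = 70 − 0.12·21 = 67.48; supply price = 42.2 + 0.7·21 = 56.9.
ΔQ = 33.9024 − 21 = 12.9024; wedge = 67.48 − 56.9 = 10.58.
Deadweight loss = ½ × 12.9024 × 10.58 = 68.25.

68.25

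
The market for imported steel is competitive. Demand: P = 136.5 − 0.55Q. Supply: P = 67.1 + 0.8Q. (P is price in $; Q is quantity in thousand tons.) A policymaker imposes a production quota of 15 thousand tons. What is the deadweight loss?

Competitive equilibrium: 136.5 − 0.55Q = 67.1 + 0.8Q → Q* = 51.4074, P* = 108.2259.
At Q = 15: demand price = 136.5 − 0.55·15 = 128.25; supply price = 67.1 + 0.8·15 = 79.1.
ΔQ = 51.4074 − 15 = 36.4074; wedge = 128.25 − 79.1 = 49.15.
Deadweight loss = ½ × 36.4074 × 49.15 = $894.71 thousand.

$894.71 thousand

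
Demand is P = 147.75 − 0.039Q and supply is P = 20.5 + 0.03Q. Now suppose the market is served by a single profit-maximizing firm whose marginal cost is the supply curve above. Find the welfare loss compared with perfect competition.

15300.94

Competitive equilibrium: 147.75 − 0.039Q = 20.5 + 0.03Q → Q* = 1844.2029, P* = 75.82609.
Marginal revenue: MR = 147.75 − 0.078Q. Set MR = MC: 147.75 − 0.078Q = 20.5 + 0.03Q → Q_m = 1178.24074.
Price P_m = 147.75 − 0.039·1178.24074 = 101.79861; MC(Q_m) = 20.5 + 0.03·1178.24074 = 55.84722.
Competitive Q* = 1844.2029, so ΔQ = 665.96216; wedge = 101.79861 − 55.84722 = 45.95139.
Deadweight loss = ½ × 665.96216 × 45.95139 = 15300.94.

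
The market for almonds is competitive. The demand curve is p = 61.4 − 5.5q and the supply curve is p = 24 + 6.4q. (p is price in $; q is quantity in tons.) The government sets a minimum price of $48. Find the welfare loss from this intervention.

Competitive equilibrium: 61.4 − 5.5q = 24 + 6.4q → q* = 3.1429, p* = 44.1143.
At the floor p = 48, quantity demanded = (61.4 − 48)/5.5 = 2.4364.
Sellers' marginal cost at q' = 2.4364: 24 + 6.4·2.4364 = 39.593.
Δq = 3.1429 − 2.4364 = 0.7065; wedge = 48 − 39.593 = 8.407.
DWL = ½ × 0.7065 × 8.407 = $2.97.

$2.97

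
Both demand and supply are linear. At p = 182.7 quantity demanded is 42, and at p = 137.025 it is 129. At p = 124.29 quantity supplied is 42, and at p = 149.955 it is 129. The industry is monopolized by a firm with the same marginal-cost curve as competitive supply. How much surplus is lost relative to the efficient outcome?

Demand slope = (137.025 − 182.7)/(129 − 42) = −0.525, so p = 204.75 − 0.525q.
Supply slope = (149.955 − 124.29)/(129 − 42) = 0.295, so p = 111.9 + 0.295q.
Competitive equilibrium: 204.75 − 0.525q = 111.9 + 0.295q → q* = 113.2317, p* = 145.3034.
Marginal revenue: MR = 204.75 − 1.05q. Set MR = MC: 204.75 − 1.05q = 111.9 + 0.295q → q_m = 69.0335.
Price p_m = 204.75 − 0.525·69.0335 = 168.5074; MC(q_m) = 111.9 + 0.295·69.0335 = 132.2649.
Competitive q* = 113.2317, so Δq = 44.1982; wedge = 168.5074 − 132.2649 = 36.2425.
The triangle = ½ × 44.1982 × 36.2425 = 800.93.

800.93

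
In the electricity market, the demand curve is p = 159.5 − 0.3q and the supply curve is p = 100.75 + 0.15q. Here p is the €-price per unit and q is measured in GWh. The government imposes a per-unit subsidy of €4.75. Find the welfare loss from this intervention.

€25.07

Competitive equilibrium: 159.5 − 0.3q = 100.75 + 0.15q → q* = 130.5556, p* = 120.3333.
The subsidy lowers effective supply by 4.75: p = 96 + 0.15q.
New quantity: 159.5 − 0.3q = 96 + 0.15q → q' = 141.1111.
Overproduction Δq = 141.1111 − 130.5556 = 10.5555; wedge = subsidy = 4.75.
The triangle = ½ × 10.5555 × 4.75 = €25.07.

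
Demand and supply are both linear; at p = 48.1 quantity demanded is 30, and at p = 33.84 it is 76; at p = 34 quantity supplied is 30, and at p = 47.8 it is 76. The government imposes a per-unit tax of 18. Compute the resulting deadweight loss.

Demand slope = (33.84 − 48.1)/(76 − 30) = −0.31, so p = 57.4 − 0.31q.
Supply slope = (47.8 − 34)/(76 − 30) = 0.3, so p = 25 + 0.3q.
Competitive equilibrium: 57.4 − 0.31q = 25 + 0.3q → q* = 53.1148, p* = 40.9344.
With the tax, the buyer price exceeds the seller price by 18: (57.4 − 0.31q) − (25 + 0.3q) = 18 → q' = 23.6066.
Δq = 53.1148 − 23.6066 = 29.5082; the wedge equals the tax, 18.
Deadweight loss = ½ × 29.5082 × 18 = 265.57.

265.57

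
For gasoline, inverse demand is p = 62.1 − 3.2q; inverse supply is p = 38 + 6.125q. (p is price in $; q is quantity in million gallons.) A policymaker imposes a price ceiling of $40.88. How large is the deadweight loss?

$20.84 million

Competitive equilibrium: 62.1 − 3.2q = 38 + 6.125q → q* = 2.5845, p* = 53.8298.
At the ceiling p = 40.88, quantity supplied = (40.88 − 38)/6.125 = 0.4702.
Willingness to pay at q' = 0.4702: 62.1 − 3.2·0.4702 = 60.5954.
Δq = 2.5845 − 0.4702 = 2.1143; wedge = 60.5954 − 40.88 = 19.7154.
Welfare loss = ½ × 2.1143 × 19.7154 = $20.84 million.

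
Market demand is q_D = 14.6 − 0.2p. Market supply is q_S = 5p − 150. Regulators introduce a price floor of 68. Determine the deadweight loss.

In inverse form: demand p = 73 − 5q, supply p = 30 + 0.2q.
Competitive equilibrium: 73 − 5q = 30 + 0.2q → q* = 8.2692, p* = 31.6538.
At the floor p = 68, quantity demanded = (73 − 68)/5 = 1.
Sellers' marginal cost at q' = 1: 30 + 0.2·1 = 30.2.
Δq = 8.2692 − 1 = 7.2692; wedge = 68 − 30.2 = 37.8.
Deadweight loss = ½ × 7.2692 × 37.8 = 137.39.

137.39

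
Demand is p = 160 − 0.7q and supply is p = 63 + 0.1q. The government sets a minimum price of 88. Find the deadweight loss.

135.32

Competitive equilibrium: 160 − 0.7q = 63 + 0.1q → q* = 121.25, p* = 75.125.
At the floor p = 88, quantity demanded = (160 − 88)/0.7 = 102.8571.
Sellers' marginal cost at q' = 102.8571: 63 + 0.1·102.8571 = 73.2857.
Δq = 121.25 − 102.8571 = 18.3929; wedge = 88 − 73.2857 = 14.7143.
Deadweight loss = ½ × 18.3929 × 14.7143 = 135.32.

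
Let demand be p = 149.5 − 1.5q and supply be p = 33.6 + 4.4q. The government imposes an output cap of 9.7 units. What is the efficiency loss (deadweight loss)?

Competitive equilibrium: 149.5 − 1.5q = 33.6 + 4.4q → q* = 19.6441, p* = 120.0339.
At q = 9.7: demand price = 149.5 − 1.5·9.7 = 134.95; supply price = 33.6 + 4.4·9.7 = 76.28.
Δq = 19.6441 − 9.7 = 9.9441; wedge = 134.95 − 76.28 = 58.67.
The triangle = ½ × 9.9441 × 58.67 = 291.71.

291.71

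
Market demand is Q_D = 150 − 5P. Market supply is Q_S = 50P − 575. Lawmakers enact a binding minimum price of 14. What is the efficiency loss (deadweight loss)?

In inverse form: demand P = 30 − 0.2Q, supply P = 11.5 + 0.02Q.
Competitive equilibrium: 30 − 0.2Q = 11.5 + 0.02Q → Q* = 84.0909, P* = 13.1818.
At the floor P = 14, quantity demanded = (30 − 14)/0.2 = 80.
Sellers' marginal cost at Q' = 80: 11.5 + 0.02·80 = 13.1.
ΔQ = 84.0909 − 80 = 4.0909; wedge = 14 − 13.1 = 0.9.
The triangle = ½ × 4.0909 × 0.9 = 1.84.

1.84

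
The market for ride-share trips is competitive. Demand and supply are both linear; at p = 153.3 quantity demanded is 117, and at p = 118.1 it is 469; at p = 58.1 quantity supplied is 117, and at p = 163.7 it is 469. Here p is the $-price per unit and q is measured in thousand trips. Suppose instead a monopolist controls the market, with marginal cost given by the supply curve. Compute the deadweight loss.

$1008.20 thousand

Demand slope = (118.1 − 153.3)/(469 − 117) = −0.1, so p = 165 − 0.1q.
Supply slope = (163.7 − 58.1)/(469 − 117) = 0.3, so p = 23 + 0.3q.
Competitive equilibrium: 165 − 0.1q = 23 + 0.3q → q* = 355, p* = 129.5.
Marginal revenue: MR = 165 − 0.2q. Set MR = MC: 165 − 0.2q = 23 + 0.3q → q_m = 284.
Price p_m = 165 − 0.1·284 = 136.6; MC(q_m) = 23 + 0.3·284 = 108.2.
Competitive q* = 355, so Δq = 71; wedge = 136.6 − 108.2 = 28.4.
Deadweight loss = ½ × 71 × 28.4 = $1008.20 thousand.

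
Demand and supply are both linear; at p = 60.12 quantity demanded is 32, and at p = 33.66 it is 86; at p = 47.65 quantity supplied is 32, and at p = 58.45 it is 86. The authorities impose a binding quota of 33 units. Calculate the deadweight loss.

Demand slope = (33.66 − 60.12)/(86 − 32) = −0.49, so p = 75.8 − 0.49q.
Supply slope = (58.45 − 47.65)/(86 − 32) = 0.2, so p = 41.25 + 0.2q.
Competitive equilibrium: 75.8 − 0.49q = 41.25 + 0.2q → q* = 50.0725, p* = 51.2645.
At q = 33: demand price = 75.8 − 0.49·33 = 59.63; supply price = 41.25 + 0.2·33 = 47.85.
Δq = 50.0725 − 33 = 17.0725; wedge = 59.63 − 47.85 = 11.78.
The triangle = ½ × 17.0725 × 11.78 = 100.56.

100.56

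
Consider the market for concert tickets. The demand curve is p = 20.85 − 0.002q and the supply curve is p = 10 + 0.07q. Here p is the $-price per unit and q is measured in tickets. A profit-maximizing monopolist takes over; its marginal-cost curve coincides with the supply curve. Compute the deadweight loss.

$0.60

Competitive equilibrium: 20.85 − 0.002q = 10 + 0.07q → q* = 150.6944, p* = 20.5486.
Marginal revenue: MR = 20.85 − 0.004q. Set MR = MC: 20.85 − 0.004q = 10 + 0.07q → q_m = 146.6216.
Price p_m = 20.85 − 0.002·146.6216 = 20.5568; MC(q_m) = 10 + 0.07·146.6216 = 20.2635.
Competitive q* = 150.6944, so Δq = 4.0728; wedge = 20.5568 − 20.2635 = 0.2933.
The triangle = ½ × 4.0728 × 0.2933 = $0.60.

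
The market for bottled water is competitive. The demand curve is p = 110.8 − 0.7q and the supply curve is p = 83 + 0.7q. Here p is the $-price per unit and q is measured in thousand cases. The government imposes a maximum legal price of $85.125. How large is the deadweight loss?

Competitive equilibrium: 110.8 − 0.7q = 83 + 0.7q → q* = 19.8571, p* = 96.9.
At the ceiling p = 85.125, quantity supplied = (85.125 − 83)/0.7 = 3.0357.
Willingness to pay at q' = 3.0357: 110.8 − 0.7·3.0357 = 108.675.
Δq = 19.8571 − 3.0357 = 16.8214; wedge = 108.675 − 85.125 = 23.55.
Deadweight loss = ½ × 16.8214 × 23.55 = $198.07 thousand.

$198.07 thousand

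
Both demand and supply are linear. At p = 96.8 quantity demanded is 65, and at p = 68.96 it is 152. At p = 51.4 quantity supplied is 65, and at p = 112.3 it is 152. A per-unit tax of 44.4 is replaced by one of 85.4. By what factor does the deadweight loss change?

Demand slope = (68.96 − 96.8)/(152 − 65) = −0.32, so p = 117.6 − 0.32q.
Supply slope = (112.3 − 51.4)/(152 − 65) = 0.7, so p = 5.9 + 0.7q.
Competitive equilibrium: 117.6 − 0.32q = 5.9 + 0.7q → q* = 109.5098, p* = 82.5569.
For a per-unit tax t: Δq = t/1.02, so DWL = ½·t·(t/1.02) = t²/2.04.
At t = 44.4: DWL = 966.353. At t = 85.4: DWL = 3575.078.
Ratio = (85.4/44.4)² = 3.700.

3.700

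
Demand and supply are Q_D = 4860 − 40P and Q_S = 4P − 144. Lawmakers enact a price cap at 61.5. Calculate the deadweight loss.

In inverse form: demand P = 121.5 − 0.025Q, supply P = 36 + 0.25Q.
Competitive equilibrium: 121.5 − 0.025Q = 36 + 0.25Q → Q* = 310.9091, P* = 113.7273.
At the ceiling P = 61.5, quantity supplied = (61.5 − 36)/0.25 = 102.
Willingness to pay at Q' = 102: 121.5 − 0.025·102 = 118.95.
ΔQ = 310.9091 − 102 = 208.9091; wedge = 118.95 − 61.5 = 57.45.
The triangle = ½ × 208.9091 × 57.45 = 6000.91.

6000.91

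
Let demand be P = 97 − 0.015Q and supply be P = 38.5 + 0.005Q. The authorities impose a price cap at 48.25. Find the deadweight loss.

9506.25

Competitive equilibrium: 97 − 0.015Q = 38.5 + 0.005Q → Q* = 2925, P* = 53.125.
At the ceiling P = 48.25, quantity supplied = (48.25 − 38.5)/0.005 = 1950.
Willingness to pay at Q' = 1950: 97 − 0.015·1950 = 67.75.
ΔQ = 2925 − 1950 = 975; wedge = 67.75 − 48.25 = 19.5.
Deadweight loss = ½ × 975 × 19.5 = 9506.25.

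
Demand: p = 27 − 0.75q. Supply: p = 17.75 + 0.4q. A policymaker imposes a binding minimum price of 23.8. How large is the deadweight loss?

Competitive equilibrium: 27 − 0.75q = 17.75 + 0.4q → q* = 8.0435, p* = 20.9674.
At the floor p = 23.8, quantity demanded = (27 − 23.8)/0.75 = 4.2667.
Sellers' marginal cost at q' = 4.2667: 17.75 + 0.4·4.2667 = 19.4567.
Δq = 8.0435 − 4.2667 = 3.7768; wedge = 23.8 − 19.4567 = 4.3433.
Welfare loss = ½ × 3.7768 × 4.3433 = 8.20.

8.20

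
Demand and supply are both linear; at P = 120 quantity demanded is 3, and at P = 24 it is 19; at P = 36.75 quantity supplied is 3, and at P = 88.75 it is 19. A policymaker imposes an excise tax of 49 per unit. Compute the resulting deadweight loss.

129.78

Demand slope = (24 − 120)/(19 − 3) = −6, so P = 138 − 6Q.
Supply slope = (88.75 − 36.75)/(19 − 3) = 3.25, so P = 27 + 3.25Q.
Competitive equilibrium: 138 − 6Q = 27 + 3.25Q → Q* = 12, P* = 66.
With the tax, the buyer price exceeds the seller price by 49: (138 − 6Q) − (27 + 3.25Q) = 49 → Q' = 6.7027.
ΔQ = 12 − 6.7027 = 5.2973; the wedge equals the tax, 49.
DWL = ½ × 5.2973 × 49 = 129.78.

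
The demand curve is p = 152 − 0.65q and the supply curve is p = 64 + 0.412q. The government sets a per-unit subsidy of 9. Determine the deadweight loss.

38.14

Competitive equilibrium: 152 − 0.65q = 64 + 0.412q → q* = 82.8625, p* = 98.1394.
The subsidy lowers effective supply by 9: p = 55 + 0.412q.
New quantity: 152 − 0.65q = 55 + 0.412q → q' = 91.3371.
Overproduction Δq = 91.3371 − 82.8625 = 8.4746; wedge = subsidy = 9.
Welfare loss = ½ × 8.4746 × 9 = 38.14.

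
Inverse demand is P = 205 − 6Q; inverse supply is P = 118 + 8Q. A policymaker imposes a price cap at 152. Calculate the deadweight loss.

27.01

Competitive equilibrium: 205 − 6Q = 118 + 8Q → Q* = 6.2143, P* = 167.7143.
At the ceiling P = 152, quantity supplied = (152 − 118)/8 = 4.25.
Willingness to pay at Q' = 4.25: 205 − 6·4.25 = 179.5.
ΔQ = 6.2143 − 4.25 = 1.9643; wedge = 179.5 − 152 = 27.5.
Welfare loss = ½ × 1.9643 × 27.5 = 27.01.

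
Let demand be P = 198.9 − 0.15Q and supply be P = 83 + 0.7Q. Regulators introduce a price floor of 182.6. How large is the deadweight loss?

325.78

Competitive equilibrium: 198.9 − 0.15Q = 83 + 0.7Q → Q* = 136.35294, P* = 178.44706.
At the floor P = 182.6, quantity demanded = (198.9 − 182.6)/0.15 = 108.66667.
Sellers' marginal cost at Q' = 108.66667: 83 + 0.7·108.66667 = 159.06667.
ΔQ = 136.35294 − 108.66667 = 27.68627; wedge = 182.6 − 159.06667 = 23.53333.
Welfare loss = ½ × 27.68627 × 23.53333 = 325.78.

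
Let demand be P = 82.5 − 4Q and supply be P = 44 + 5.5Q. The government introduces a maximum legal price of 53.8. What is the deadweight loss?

Competitive equilibrium: 82.5 − 4Q = 44 + 5.5Q → Q* = 4.0526, P* = 66.2895.
At the ceiling P = 53.8, quantity supplied = (53.8 − 44)/5.5 = 1.7818.
Willingness to pay at Q' = 1.7818: 82.5 − 4·1.7818 = 75.3728.
ΔQ = 4.0526 − 1.7818 = 2.2708; wedge = 75.3728 − 53.8 = 21.5728.
Deadweight loss = ½ × 2.2708 × 21.5728 = 24.49.

24.49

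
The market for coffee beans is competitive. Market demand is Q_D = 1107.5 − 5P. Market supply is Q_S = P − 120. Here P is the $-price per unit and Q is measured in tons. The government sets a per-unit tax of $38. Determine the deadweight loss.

$601.67

In inverse form: demand P = 221.5 − 0.2Q, supply P = 120 + Q.
Competitive equilibrium: 221.5 − 0.2Q = 120 + Q → Q* = 84.5833, P* = 204.5833.
With the tax, the buyer price exceeds the seller price by 38: (221.5 − 0.2Q) − (120 + Q) = 38 → Q' = 52.9167.
ΔQ = 84.5833 − 52.9167 = 31.6666; the wedge equals the tax, 38.
Deadweight loss = ½ × 31.6666 × 38 = $601.67.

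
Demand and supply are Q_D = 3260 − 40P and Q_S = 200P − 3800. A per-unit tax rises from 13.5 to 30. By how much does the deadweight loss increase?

In inverse form: demand P = 81.5 − 0.025Q, supply P = 19 + 0.005Q.
Competitive equilibrium: 81.5 − 0.025Q = 19 + 0.005Q → Q* = 2083.3333, P* = 29.4167.
For a per-unit tax t: ΔQ = t/0.03, so DWL = ½·t·(t/0.03) = t²/0.06.
At t = 13.5: DWL = 3037.5. At t = 30: DWL = 15000.
Increase = 15000 − 3037.5 = 11962.50.

11962.50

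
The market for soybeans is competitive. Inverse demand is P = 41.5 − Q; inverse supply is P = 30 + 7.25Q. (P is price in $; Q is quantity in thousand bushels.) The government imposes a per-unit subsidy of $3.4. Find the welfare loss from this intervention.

Competitive equilibrium: 41.5 − Q = 30 + 7.25Q → Q* = 1.3939, P* = 40.1061.
The subsidy lowers effective supply by 3.4: P = 26.6 + 7.25Q.
New quantity: 41.5 − Q = 26.6 + 7.25Q → Q' = 1.8061.
Overproduction ΔQ = 1.8061 − 1.3939 = 0.4122; wedge = subsidy = 3.4.
Welfare loss = ½ × 0.4122 × 3.4 = $0.70 thousand.

$0.70 thousand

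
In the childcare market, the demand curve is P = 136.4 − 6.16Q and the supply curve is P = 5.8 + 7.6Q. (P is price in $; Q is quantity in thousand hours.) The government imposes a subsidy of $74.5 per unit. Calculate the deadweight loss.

$201.68 thousand

Competitive equilibrium: 136.4 − 6.16Q = 5.8 + 7.6Q → Q* = 9.4913, P* = 77.9337.
The subsidy lowers effective supply by 74.5: P = 7.6Q − 68.7.
New quantity: 136.4 − 6.16Q = 7.6Q − 68.7 → Q' = 14.9055.
Overproduction ΔQ = 14.9055 − 9.4913 = 5.4142; wedge = subsidy = 74.5.
Welfare loss = ½ × 5.4142 × 74.5 = $201.68 thousand.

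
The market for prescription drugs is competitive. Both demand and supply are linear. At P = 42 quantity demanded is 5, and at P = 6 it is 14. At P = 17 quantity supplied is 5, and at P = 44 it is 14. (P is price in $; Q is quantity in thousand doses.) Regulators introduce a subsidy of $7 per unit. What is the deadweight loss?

$3.50 thousand

Demand slope = (6 − 42)/(14 − 5) = −4, so P = 62 − 4Q.
Supply slope = (44 − 17)/(14 − 5) = 3, so P = 2 + 3Q.
Competitive equilibrium: 62 − 4Q = 2 + 3Q → Q* = 8.5714, P* = 27.7143.
The subsidy lowers effective supply by 7: P = 3Q − 5.
New quantity: 62 − 4Q = 3Q − 5 → Q' = 9.5714.
Overproduction ΔQ = 9.5714 − 8.5714 = 1; wedge = subsidy = 7.
Deadweight loss = ½ × 1 × 7 = $3.50 thousand.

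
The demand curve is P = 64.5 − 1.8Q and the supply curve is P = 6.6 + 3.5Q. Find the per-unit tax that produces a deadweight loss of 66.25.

26.5

Competitive equilibrium: 64.5 − 1.8Q = 6.6 + 3.5Q → Q* = 10.9245, P* = 44.8358.
A tax t gives ΔQ = t/5.3 and wedge t, so DWL = t²/10.6.
t²/10.6 = 66.25 → t² = 702.25 → t = 26.5.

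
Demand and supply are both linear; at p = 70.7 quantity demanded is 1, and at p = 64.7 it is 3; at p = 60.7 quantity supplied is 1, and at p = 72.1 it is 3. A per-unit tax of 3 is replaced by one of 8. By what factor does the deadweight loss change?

7.111

Demand slope = (64.7 − 70.7)/(3 − 1) = −3, so p = 73.7 − 3q.
Supply slope = (72.1 − 60.7)/(3 − 1) = 5.7, so p = 55 + 5.7q.
Competitive equilibrium: 73.7 − 3q = 55 + 5.7q → q* = 2.1494, p* = 67.2517.
For a per-unit tax t: Δq = t/8.7, so DWL = ½·t·(t/8.7) = t²/17.4.
At t = 3: DWL = 0.517. At t = 8: DWL = 3.678.
Ratio = (8/3)² = 7.111.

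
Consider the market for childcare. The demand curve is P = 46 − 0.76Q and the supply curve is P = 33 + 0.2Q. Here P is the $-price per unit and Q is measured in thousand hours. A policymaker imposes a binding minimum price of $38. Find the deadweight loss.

$4.36 thousand

Competitive equilibrium: 46 − 0.76Q = 33 + 0.2Q → Q* = 13.5417, P* = 35.7083.
At the floor P = 38, quantity demanded = (46 − 38)/0.76 = 10.5263.
Sellers' marginal cost at Q' = 10.5263: 33 + 0.2·10.5263 = 35.1053.
ΔQ = 13.5417 − 10.5263 = 3.0154; wedge = 38 − 35.1053 = 2.8947.
Welfare loss = ½ × 3.0154 × 2.8947 = $4.36 thousand.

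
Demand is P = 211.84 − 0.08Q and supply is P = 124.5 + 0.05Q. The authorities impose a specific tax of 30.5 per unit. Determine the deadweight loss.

Competitive equilibrium: 211.84 − 0.08Q = 124.5 + 0.05Q → Q* = 671.8462, P* = 158.0923.
With the tax, the buyer price exceeds the seller price by 30.5: (211.84 − 0.08Q) − (124.5 + 0.05Q) = 30.5 → Q' = 437.2308.
ΔQ = 671.8462 − 437.2308 = 234.6154; the wedge equals the tax, 30.5.
The triangle = ½ × 234.6154 × 30.5 = 3577.88.

3577.88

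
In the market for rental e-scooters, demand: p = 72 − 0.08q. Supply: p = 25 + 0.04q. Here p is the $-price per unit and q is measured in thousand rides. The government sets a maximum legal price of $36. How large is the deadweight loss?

Competitive equilibrium: 72 − 0.08q = 25 + 0.04q → q* = 391.6667, p* = 40.6667.
At the ceiling p = 36, quantity supplied = (36 − 25)/0.04 = 275.
Willingness to pay at q' = 275: 72 − 0.08·275 = 50.
Δq = 391.6667 − 275 = 116.6667; wedge = 50 − 36 = 14.
Deadweight loss = ½ × 116.6667 × 14 = $816.67 thousand.

$816.67 thousand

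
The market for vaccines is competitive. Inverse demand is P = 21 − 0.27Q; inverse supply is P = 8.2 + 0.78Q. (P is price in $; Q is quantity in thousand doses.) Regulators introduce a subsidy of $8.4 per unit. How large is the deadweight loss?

Competitive equilibrium: 21 − 0.27Q = 8.2 + 0.78Q → Q* = 12.1905, P* = 17.7086.
The subsidy lowers effective supply by 8.4: P = 0.78Q − 0.2.
New quantity: 21 − 0.27Q = 0.78Q − 0.2 → Q' = 20.1905.
Overproduction ΔQ = 20.1905 − 12.1905 = 8; wedge = subsidy = 8.4.
Welfare loss = ½ × 8 × 8.4 = $33.60 thousand.

$33.60 thousand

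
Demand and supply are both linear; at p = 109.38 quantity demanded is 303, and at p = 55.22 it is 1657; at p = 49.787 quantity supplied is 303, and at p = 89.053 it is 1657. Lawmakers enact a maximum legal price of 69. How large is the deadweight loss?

1395.91

Demand slope = (55.22 − 109.38)/(1657 − 303) = −0.04, so p = 121.5 − 0.04q.
Supply slope = (89.053 − 49.787)/(1657 − 303) = 0.029, so p = 41 + 0.029q.
Competitive equilibrium: 121.5 − 0.04q = 41 + 0.029q → q* = 1166.6667, p* = 74.8333.
At the ceiling p = 69, quantity supplied = (69 − 41)/0.029 = 965.5172.
Willingness to pay at q' = 965.5172: 121.5 − 0.04·965.5172 = 82.8793.
Δq = 1166.6667 − 965.5172 = 201.1495; wedge = 82.8793 − 69 = 13.8793.
DWL = ½ × 201.1495 × 13.8793 = 1395.91.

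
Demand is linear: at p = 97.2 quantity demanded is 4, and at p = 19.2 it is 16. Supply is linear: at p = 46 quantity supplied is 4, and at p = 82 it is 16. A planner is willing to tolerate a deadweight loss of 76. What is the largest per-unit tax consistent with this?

Demand slope = (19.2 − 97.2)/(16 − 4) = −6.5, so p = 123.2 − 6.5q.
Supply slope = (82 − 46)/(16 − 4) = 3, so p = 34 + 3q.
Competitive equilibrium: 123.2 − 6.5q = 34 + 3q → q* = 9.3895, p* = 62.1684.
A tax t gives Δq = t/9.5 and wedge t, so DWL = t²/19.
t²/19 = 76 → t² = 1444 → t = 38.

38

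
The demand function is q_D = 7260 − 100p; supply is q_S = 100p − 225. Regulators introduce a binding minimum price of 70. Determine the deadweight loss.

In inverse form: demand p = 72.6 − 0.01q, supply p = 2.25 + 0.01q.
Competitive equilibrium: 72.6 − 0.01q = 2.25 + 0.01q → q* = 3517.5, p* = 37.425.
At the floor p = 70, quantity demanded = (72.6 − 70)/0.01 = 260.
Sellers' marginal cost at q' = 260: 2.25 + 0.01·260 = 4.85.
Δq = 3517.5 − 260 = 3257.5; wedge = 70 − 4.85 = 65.15.
Welfare loss = ½ × 3257.5 × 65.15 = 106113.06.

106113.06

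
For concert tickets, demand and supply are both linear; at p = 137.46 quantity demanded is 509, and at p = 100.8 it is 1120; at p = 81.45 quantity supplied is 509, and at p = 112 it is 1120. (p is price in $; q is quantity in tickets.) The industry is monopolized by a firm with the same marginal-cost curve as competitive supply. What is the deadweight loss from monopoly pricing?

$7102.61

Demand slope = (100.8 − 137.46)/(1120 − 509) = −0.06, so p = 168 − 0.06q.
Supply slope = (112 − 81.45)/(1120 − 509) = 0.05, so p = 56 + 0.05q.
Competitive equilibrium: 168 − 0.06q = 56 + 0.05q → q* = 1018.1818, p* = 106.9091.
Marginal revenue: MR = 168 − 0.12q. Set MR = MC: 168 − 0.12q = 56 + 0.05q → q_m = 658.8235.
Price p_m = 168 − 0.06·658.8235 = 128.4706; MC(q_m) = 56 + 0.05·658.8235 = 88.9412.
Competitive q* = 1018.1818, so Δq = 359.3583; wedge = 128.4706 − 88.9412 = 39.5294.
The triangle = ½ × 359.3583 × 39.5294 = $7102.61.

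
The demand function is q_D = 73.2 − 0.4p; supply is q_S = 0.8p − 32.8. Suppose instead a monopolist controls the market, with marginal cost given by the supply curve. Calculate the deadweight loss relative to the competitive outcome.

430.17

In inverse form: demand p = 183 − 2.5q, supply p = 41 + 1.25q.
Competitive equilibrium: 183 − 2.5q = 41 + 1.25q → q* = 37.8667, p* = 88.3333.
Marginal revenue: MR = 183 − 5q. Set MR = MC: 183 − 5q = 41 + 1.25q → q_m = 22.72.
Price p_m = 183 − 2.5·22.72 = 126.2; MC(q_m) = 41 + 1.25·22.72 = 69.4.
Competitive q* = 37.8667, so Δq = 15.1467; wedge = 126.2 − 69.4 = 56.8.
Deadweight loss = ½ × 15.1467 × 56.8 = 430.17.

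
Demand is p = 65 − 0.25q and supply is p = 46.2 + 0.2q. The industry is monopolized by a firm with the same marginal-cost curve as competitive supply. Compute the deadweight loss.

Competitive equilibrium: 65 − 0.25q = 46.2 + 0.2q → q* = 41.7778, p* = 54.5556.
Marginal revenue: MR = 65 − 0.5q. Set MR = MC: 65 − 0.5q = 46.2 + 0.2q → q_m = 26.8571.
Price p_m = 65 − 0.25·26.8571 = 58.2857; MC(q_m) = 46.2 + 0.2·26.8571 = 51.5714.
Competitive q* = 41.7778, so Δq = 14.9207; wedge = 58.2857 − 51.5714 = 6.7143.
The triangle = ½ × 14.9207 × 6.7143 = 50.09.

50.09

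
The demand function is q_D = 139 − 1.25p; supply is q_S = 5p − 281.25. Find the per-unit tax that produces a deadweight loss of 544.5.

33

In inverse form: demand p = 111.2 − 0.8q, supply p = 56.25 + 0.2q.
Competitive equilibrium: 111.2 − 0.8q = 56.25 + 0.2q → q* = 54.95, p* = 67.24.
A tax t gives Δq = t/1 and wedge t, so DWL = t²/2.
t²/2 = 544.5 → t² = 1089 → t = 33.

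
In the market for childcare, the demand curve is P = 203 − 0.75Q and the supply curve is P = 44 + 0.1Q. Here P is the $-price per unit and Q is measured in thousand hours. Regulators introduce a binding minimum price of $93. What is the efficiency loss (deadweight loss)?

$693.40 thousand

Competitive equilibrium: 203 − 0.75Q = 44 + 0.1Q → Q* = 187.0588, P* = 62.7059.
At the floor P = 93, quantity demanded = (203 − 93)/0.75 = 146.6667.
Sellers' marginal cost at Q' = 146.6667: 44 + 0.1·146.6667 = 58.6667.
ΔQ = 187.0588 − 146.6667 = 40.3921; wedge = 93 − 58.6667 = 34.3333.
Welfare loss = ½ × 40.3921 × 34.3333 = $693.40 thousand.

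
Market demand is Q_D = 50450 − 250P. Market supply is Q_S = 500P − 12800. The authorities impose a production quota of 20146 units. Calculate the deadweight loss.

255062.08

In inverse form: demand P = 201.8 − 0.004Q, supply P = 25.6 + 0.002Q.
Competitive equilibrium: 201.8 − 0.004Q = 25.6 + 0.002Q → Q* = 29366.6667, P* = 84.3333.
At Q = 20146: demand price = 201.8 − 0.004·20146 = 121.216; supply price = 25.6 + 0.002·20146 = 65.892.
ΔQ = 29366.6667 − 20146 = 9220.6667; wedge = 121.216 − 65.892 = 55.324.
Welfare loss = ½ × 9220.6667 × 55.324 = 255062.08.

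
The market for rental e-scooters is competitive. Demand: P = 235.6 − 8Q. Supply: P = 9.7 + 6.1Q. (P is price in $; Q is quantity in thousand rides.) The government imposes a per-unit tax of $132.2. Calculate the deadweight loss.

Competitive equilibrium: 235.6 − 8Q = 9.7 + 6.1Q → Q* = 16.0213, P* = 107.4298.
With the tax, the buyer price exceeds the seller price by 132.2: (235.6 − 8Q) − (9.7 + 6.1Q) = 132.2 → Q' = 6.6454.
ΔQ = 16.0213 − 6.6454 = 9.3759; the wedge equals the tax, 132.2.
Deadweight loss = ½ × 9.3759 × 132.2 = $619.75 thousand.

$619.75 thousand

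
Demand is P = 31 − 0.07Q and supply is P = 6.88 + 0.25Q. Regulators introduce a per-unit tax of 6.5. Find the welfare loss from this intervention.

66.02

Competitive equilibrium: 31 − 0.07Q = 6.88 + 0.25Q → Q* = 75.375, P* = 25.7238.
With the tax, the buyer price exceeds the seller price by 6.5: (31 − 0.07Q) − (6.88 + 0.25Q) = 6.5 → Q' = 55.0625.
ΔQ = 75.375 − 55.0625 = 20.3125; the wedge equals the tax, 6.5.
Welfare loss = ½ × 20.3125 × 6.5 = 66.02.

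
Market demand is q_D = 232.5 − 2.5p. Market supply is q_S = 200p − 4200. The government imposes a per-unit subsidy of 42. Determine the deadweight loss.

2177.78

In inverse form: demand p = 93 − 0.4q, supply p = 21 + 0.005q.
Competitive equilibrium: 93 − 0.4q = 21 + 0.005q → q* = 177.7778, p* = 21.8889.
The subsidy lowers effective supply by 42: p = 0.005q − 21.
New quantity: 93 − 0.4q = 0.005q − 21 → q' = 281.4815.
Overproduction Δq = 281.4815 − 177.7778 = 103.7037; wedge = subsidy = 42.
Deadweight loss = ½ × 103.7037 × 42 = 2177.78.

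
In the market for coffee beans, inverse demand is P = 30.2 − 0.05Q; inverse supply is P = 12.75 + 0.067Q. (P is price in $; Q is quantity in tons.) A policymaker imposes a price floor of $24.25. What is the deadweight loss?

Competitive equilibrium: 30.2 − 0.05Q = 12.75 + 0.067Q → Q* = 149.1453, P* = 22.7427.
At the floor P = 24.25, quantity demanded = (30.2 − 24.25)/0.05 = 119.
Sellers' marginal cost at Q' = 119: 12.75 + 0.067·119 = 20.723.
ΔQ = 149.1453 − 119 = 30.1453; wedge = 24.25 − 20.723 = 3.527.
Welfare loss = ½ × 30.1453 × 3.527 = $53.16.

$53.16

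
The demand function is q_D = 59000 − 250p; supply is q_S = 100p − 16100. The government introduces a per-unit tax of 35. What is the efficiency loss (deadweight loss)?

43750

In inverse form: demand p = 236 − 0.004q, supply p = 161 + 0.01q.
Competitive equilibrium: 236 − 0.004q = 161 + 0.01q → q* = 5357.1429, p* = 214.5714.
With the tax, the buyer price exceeds the seller price by 35: (236 − 0.004q) − (161 + 0.01q) = 35 → q' = 2857.1429.
Δq = 5357.1429 − 2857.1429 = 2500; the wedge equals the tax, 35.
Deadweight loss = ½ × 2500 × 35 = 43750.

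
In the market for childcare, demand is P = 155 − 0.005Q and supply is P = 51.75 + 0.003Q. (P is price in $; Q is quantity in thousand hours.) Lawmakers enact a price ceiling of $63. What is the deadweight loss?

Competitive equilibrium: 155 − 0.005Q = 51.75 + 0.003Q → Q* = 12906.25, P* = 90.4688.
At the ceiling P = 63, quantity supplied = (63 − 51.75)/0.003 = 3750.
Willingness to pay at Q' = 3750: 155 − 0.005·3750 = 136.25.
ΔQ = 12906.25 − 3750 = 9156.25; wedge = 136.25 − 63 = 73.25.
Welfare loss = ½ × 9156.25 × 73.25 = $335347.66 thousand.

$335347.66 thousand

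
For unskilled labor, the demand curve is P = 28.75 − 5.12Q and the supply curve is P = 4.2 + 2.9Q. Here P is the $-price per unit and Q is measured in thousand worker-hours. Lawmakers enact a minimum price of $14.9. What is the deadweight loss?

$0.51 thousand

Competitive equilibrium: 28.75 − 5.12Q = 4.2 + 2.9Q → Q* = 3.0611, P* = 13.0772.
At the floor P = 14.9, quantity demanded = (28.75 − 14.9)/5.12 = 2.7051.
Sellers' marginal cost at Q' = 2.7051: 4.2 + 2.9·2.7051 = 12.0448.
ΔQ = 3.0611 − 2.7051 = 0.356; wedge = 14.9 − 12.0448 = 2.8552.
The triangle = ½ × 0.356 × 2.8552 = $0.51 thousand.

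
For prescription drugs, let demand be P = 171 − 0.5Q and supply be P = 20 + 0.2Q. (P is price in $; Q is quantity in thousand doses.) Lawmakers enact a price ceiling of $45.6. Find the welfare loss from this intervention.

Competitive equilibrium: 171 − 0.5Q = 20 + 0.2Q → Q* = 215.7143, P* = 63.1429.
At the ceiling P = 45.6, quantity supplied = (45.6 − 20)/0.2 = 128.
Willingness to pay at Q' = 128: 171 − 0.5·128 = 107.
ΔQ = 215.7143 − 128 = 87.7143; wedge = 107 − 45.6 = 61.4.
The triangle = ½ × 87.7143 × 61.4 = $2692.83 thousand.

$2692.83 thousand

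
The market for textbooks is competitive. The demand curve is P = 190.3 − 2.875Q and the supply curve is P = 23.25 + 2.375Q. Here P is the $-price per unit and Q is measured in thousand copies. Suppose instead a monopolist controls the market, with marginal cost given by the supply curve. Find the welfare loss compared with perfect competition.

$332.76 thousand

Competitive equilibrium: 190.3 − 2.875Q = 23.25 + 2.375Q → Q* = 31.819, P* = 98.8202.
Marginal revenue: MR = 190.3 − 5.75Q. Set MR = MC: 190.3 − 5.75Q = 23.25 + 2.375Q → Q_m = 20.56.
Price P_m = 190.3 − 2.875·20.56 = 131.19; MC(Q_m) = 23.25 + 2.375·20.56 = 72.08.
Competitive Q* = 31.819, so ΔQ = 11.259; wedge = 131.19 − 72.08 = 59.11.
The triangle = ½ × 11.259 × 59.11 = $332.76 thousand.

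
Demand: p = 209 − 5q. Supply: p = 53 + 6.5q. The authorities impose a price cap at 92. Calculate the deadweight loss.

Competitive equilibrium: 209 − 5q = 53 + 6.5q → q* = 13.5652, p* = 141.1739.
At the ceiling p = 92, quantity supplied = (92 − 53)/6.5 = 6.
Willingness to pay at q' = 6: 209 − 5·6 = 179.
Δq = 13.5652 − 6 = 7.5652; wedge = 179 − 92 = 87.
Deadweight loss = ½ × 7.5652 × 87 = 329.09.

329.09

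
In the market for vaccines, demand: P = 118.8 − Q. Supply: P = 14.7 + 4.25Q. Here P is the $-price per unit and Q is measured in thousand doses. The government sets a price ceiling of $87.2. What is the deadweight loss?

$20.14 thousand

Competitive equilibrium: 118.8 − Q = 14.7 + 4.25Q → Q* = 19.8286, P* = 98.9714.
At the ceiling P = 87.2, quantity supplied = (87.2 − 14.7)/4.25 = 17.0588.
Willingness to pay at Q' = 17.0588: 118.8 − 1·17.0588 = 101.7412.
ΔQ = 19.8286 − 17.0588 = 2.7698; wedge = 101.7412 − 87.2 = 14.5412.
Welfare loss = ½ × 2.7698 × 14.5412 = $20.14 thousand.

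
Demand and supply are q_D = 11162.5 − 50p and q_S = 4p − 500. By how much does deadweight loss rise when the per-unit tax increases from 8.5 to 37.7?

2498.22

In inverse form: demand p = 223.25 − 0.02q, supply p = 125 + 0.25q.
Competitive equilibrium: 223.25 − 0.02q = 125 + 0.25q → q* = 363.8889, p* = 215.9722.
For a per-unit tax t: Δq = t/0.27, so DWL = ½·t·(t/0.27) = t²/0.54.
At t = 8.5: DWL = 133.796. At t = 37.7: DWL = 2632.019.
Increase = 2632.019 − 133.796 = 2498.22.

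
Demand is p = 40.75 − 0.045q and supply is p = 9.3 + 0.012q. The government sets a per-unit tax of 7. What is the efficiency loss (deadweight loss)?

429.82

Competitive equilibrium: 40.75 − 0.045q = 9.3 + 0.012q → q* = 551.7544, p* = 15.9211.
With the tax, the buyer price exceeds the seller price by 7: (40.75 − 0.045q) − (9.3 + 0.012q) = 7 → q' = 428.9474.
Δq = 551.7544 − 428.9474 = 122.807; the wedge equals the tax, 7.
Deadweight loss = ½ × 122.807 × 7 = 429.82.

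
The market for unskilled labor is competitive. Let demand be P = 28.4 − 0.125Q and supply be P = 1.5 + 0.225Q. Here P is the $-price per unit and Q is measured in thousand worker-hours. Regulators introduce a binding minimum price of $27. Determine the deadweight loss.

$754.40 thousand

Competitive equilibrium: 28.4 − 0.125Q = 1.5 + 0.225Q → Q* = 76.8571, P* = 18.7929.
At the floor P = 27, quantity demanded = (28.4 − 27)/0.125 = 11.2.
Sellers' marginal cost at Q' = 11.2: 1.5 + 0.225·11.2 = 4.02.
ΔQ = 76.8571 − 11.2 = 65.6571; wedge = 27 − 4.02 = 22.98.
Deadweight loss = ½ × 65.6571 × 22.98 = $754.40 thousand.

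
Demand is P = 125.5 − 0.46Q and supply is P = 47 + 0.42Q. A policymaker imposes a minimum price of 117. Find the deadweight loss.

2200.97

Competitive equilibrium: 125.5 − 0.46Q = 47 + 0.42Q → Q* = 89.2045, P* = 84.4659.
At the floor P = 117, quantity demanded = (125.5 − 117)/0.46 = 18.4783.
Sellers' marginal cost at Q' = 18.4783: 47 + 0.42·18.4783 = 54.7609.
ΔQ = 89.2045 − 18.4783 = 70.7262; wedge = 117 − 54.7609 = 62.2391.
Welfare loss = ½ × 70.7262 × 62.2391 = 2200.97.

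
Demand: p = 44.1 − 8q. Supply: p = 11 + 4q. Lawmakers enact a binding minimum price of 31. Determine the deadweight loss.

7.54

Competitive equilibrium: 44.1 − 8q = 11 + 4q → q* = 2.7583, p* = 22.0333.
At the floor p = 31, quantity demanded = (44.1 − 31)/8 = 1.6375.
Sellers' marginal cost at q' = 1.6375: 11 + 4·1.6375 = 17.55.
Δq = 2.7583 − 1.6375 = 1.1208; wedge = 31 − 17.55 = 13.45.
The triangle = ½ × 1.1208 × 13.45 = 7.54.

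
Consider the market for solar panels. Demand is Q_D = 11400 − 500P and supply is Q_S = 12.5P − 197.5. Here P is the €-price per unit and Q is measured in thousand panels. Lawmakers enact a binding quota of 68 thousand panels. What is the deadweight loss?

In inverse form: demand P = 22.8 − 0.002Q, supply P = 15.8 + 0.08Q.
Competitive equilibrium: 22.8 − 0.002Q = 15.8 + 0.08Q → Q* = 85.3659, P* = 22.6293.
At Q = 68: demand price = 22.8 − 0.002·68 = 22.664; supply price = 15.8 + 0.08·68 = 21.24.
ΔQ = 85.3659 − 68 = 17.3659; wedge = 22.664 − 21.24 = 1.424.
Deadweight loss = ½ × 17.3659 × 1.424 = €12.36 thousand.

€12.36 thousand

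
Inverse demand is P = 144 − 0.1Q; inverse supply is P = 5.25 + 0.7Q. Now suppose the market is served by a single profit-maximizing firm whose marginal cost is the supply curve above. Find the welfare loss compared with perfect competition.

148.55

Competitive equilibrium: 144 − 0.1Q = 5.25 + 0.7Q → Q* = 173.4375, P* = 126.6563.
Marginal revenue: MR = 144 − 0.2Q. Set MR = MC: 144 − 0.2Q = 5.25 + 0.7Q → Q_m = 154.1667.
Price P_m = 144 − 0.1·154.1667 = 128.5833; MC(Q_m) = 5.25 + 0.7·154.1667 = 113.1667.
Competitive Q* = 173.4375, so ΔQ = 19.2708; wedge = 128.5833 − 113.1667 = 15.4166.
DWL = ½ × 19.2708 × 15.4166 = 148.55.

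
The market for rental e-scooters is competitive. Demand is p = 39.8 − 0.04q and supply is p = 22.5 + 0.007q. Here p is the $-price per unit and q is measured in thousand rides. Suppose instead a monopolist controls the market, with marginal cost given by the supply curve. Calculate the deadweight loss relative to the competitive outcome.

Competitive equilibrium: 39.8 − 0.04q = 22.5 + 0.007q → q* = 368.0851, p* = 25.0766.
Marginal revenue: MR = 39.8 − 0.08q. Set MR = MC: 39.8 − 0.08q = 22.5 + 0.007q → q_m = 198.8506.
Price p_m = 39.8 − 0.04·198.8506 = 31.846; MC(q_m) = 22.5 + 0.007·198.8506 = 23.892.
Competitive q* = 368.0851, so Δq = 169.2345; wedge = 31.846 − 23.892 = 7.954.
Welfare loss = ½ × 169.2345 × 7.954 = $673.05 thousand.

$673.05 thousand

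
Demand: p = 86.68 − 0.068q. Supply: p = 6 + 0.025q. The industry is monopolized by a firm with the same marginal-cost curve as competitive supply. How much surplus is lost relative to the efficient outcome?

Competitive equilibrium: 86.68 − 0.068q = 6 + 0.025q → q* = 867.52688, p* = 27.68817.
Marginal revenue: MR = 86.68 − 0.136q. Set MR = MC: 86.68 − 0.136q = 6 + 0.025q → q_m = 501.11801.
Price p_m = 86.68 − 0.068·501.11801 = 52.60398; MC(q_m) = 6 + 0.025·501.11801 = 18.52795.
Competitive q* = 867.52688, so Δq = 366.40887; wedge = 52.60398 − 18.52795 = 34.07603.
Deadweight loss = ½ × 366.40887 × 34.07603 = 6242.88.

6242.88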